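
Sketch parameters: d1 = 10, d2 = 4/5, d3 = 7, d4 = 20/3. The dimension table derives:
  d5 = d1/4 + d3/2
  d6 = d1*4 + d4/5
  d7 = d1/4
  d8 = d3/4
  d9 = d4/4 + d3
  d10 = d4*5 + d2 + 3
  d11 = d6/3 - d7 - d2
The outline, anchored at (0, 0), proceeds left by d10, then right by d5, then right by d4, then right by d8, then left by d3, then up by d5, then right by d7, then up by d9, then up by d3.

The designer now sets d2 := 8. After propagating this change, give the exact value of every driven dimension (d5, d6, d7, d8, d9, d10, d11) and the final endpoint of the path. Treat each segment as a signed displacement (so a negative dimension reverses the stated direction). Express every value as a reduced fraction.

d5 = 6
d6 = 124/3
d7 = 5/2
d8 = 7/4
d9 = 26/3
d10 = 133/3
d11 = 59/18
endpoint = (-413/12, 65/3)

Apply edit: d2 := 8
  d5 = d1/4 + d3/2 = 6
  d6 = d1*4 + d4/5 = 124/3
  d7 = d1/4 = 5/2
  d8 = d3/4 = 7/4
  d9 = d4/4 + d3 = 26/3
  d10 = d4*5 + d2 + 3 = 133/3
  d11 = d6/3 - d7 - d2 = 59/18
Walk from origin (0, 0):
  seg 1: left by d10 = 133/3 → (-133/3, 0)
  seg 2: right by d5 = 6 → (-115/3, 0)
  seg 3: right by d4 = 20/3 → (-95/3, 0)
  seg 4: right by d8 = 7/4 → (-359/12, 0)
  seg 5: left by d3 = 7 → (-443/12, 0)
  seg 6: up by d5 = 6 → (-443/12, 6)
  seg 7: right by d7 = 5/2 → (-413/12, 6)
  seg 8: up by d9 = 26/3 → (-413/12, 44/3)
  seg 9: up by d3 = 7 → (-413/12, 65/3)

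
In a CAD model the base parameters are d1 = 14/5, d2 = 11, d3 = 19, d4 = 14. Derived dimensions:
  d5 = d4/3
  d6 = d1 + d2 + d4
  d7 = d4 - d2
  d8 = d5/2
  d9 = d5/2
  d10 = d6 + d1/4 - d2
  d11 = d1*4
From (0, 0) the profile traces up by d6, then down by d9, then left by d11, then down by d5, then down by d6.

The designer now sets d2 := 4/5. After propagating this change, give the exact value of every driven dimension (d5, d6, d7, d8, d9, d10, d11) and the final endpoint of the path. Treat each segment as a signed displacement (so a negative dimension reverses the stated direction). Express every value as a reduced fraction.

d5 = 14/3
d6 = 88/5
d7 = 66/5
d8 = 7/3
d9 = 7/3
d10 = 35/2
d11 = 56/5
endpoint = (-56/5, -7)

Apply edit: d2 := 4/5
  d5 = d4/3 = 14/3
  d6 = d1 + d2 + d4 = 88/5
  d7 = d4 - d2 = 66/5
  d8 = d5/2 = 7/3
  d9 = d5/2 = 7/3
  d10 = d6 + d1/4 - d2 = 35/2
  d11 = d1*4 = 56/5
Walk from origin (0, 0):
  seg 1: up by d6 = 88/5 → (0, 88/5)
  seg 2: down by d9 = 7/3 → (0, 229/15)
  seg 3: left by d11 = 56/5 → (-56/5, 229/15)
  seg 4: down by d5 = 14/3 → (-56/5, 53/5)
  seg 5: down by d6 = 88/5 → (-56/5, -7)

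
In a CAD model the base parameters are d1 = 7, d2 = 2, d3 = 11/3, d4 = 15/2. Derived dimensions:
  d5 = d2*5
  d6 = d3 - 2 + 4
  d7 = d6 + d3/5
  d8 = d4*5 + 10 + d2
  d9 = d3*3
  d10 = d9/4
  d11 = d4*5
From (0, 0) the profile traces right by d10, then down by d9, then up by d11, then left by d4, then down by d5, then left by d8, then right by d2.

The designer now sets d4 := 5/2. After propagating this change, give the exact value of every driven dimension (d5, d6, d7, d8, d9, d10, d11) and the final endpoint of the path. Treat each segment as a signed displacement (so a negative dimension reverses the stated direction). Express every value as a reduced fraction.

Apply edit: d4 := 5/2
  d5 = d2*5 = 10
  d6 = d3 - 2 + 4 = 17/3
  d7 = d6 + d3/5 = 32/5
  d8 = d4*5 + 10 + d2 = 49/2
  d9 = d3*3 = 11
  d10 = d9/4 = 11/4
  d11 = d4*5 = 25/2
Walk from origin (0, 0):
  seg 1: right by d10 = 11/4 → (11/4, 0)
  seg 2: down by d9 = 11 → (11/4, -11)
  seg 3: up by d11 = 25/2 → (11/4, 3/2)
  seg 4: left by d4 = 5/2 → (1/4, 3/2)
  seg 5: down by d5 = 10 → (1/4, -17/2)
  seg 6: left by d8 = 49/2 → (-97/4, -17/2)
  seg 7: right by d2 = 2 → (-89/4, -17/2)

d5 = 10
d6 = 17/3
d7 = 32/5
d8 = 49/2
d9 = 11
d10 = 11/4
d11 = 25/2
endpoint = (-89/4, -17/2)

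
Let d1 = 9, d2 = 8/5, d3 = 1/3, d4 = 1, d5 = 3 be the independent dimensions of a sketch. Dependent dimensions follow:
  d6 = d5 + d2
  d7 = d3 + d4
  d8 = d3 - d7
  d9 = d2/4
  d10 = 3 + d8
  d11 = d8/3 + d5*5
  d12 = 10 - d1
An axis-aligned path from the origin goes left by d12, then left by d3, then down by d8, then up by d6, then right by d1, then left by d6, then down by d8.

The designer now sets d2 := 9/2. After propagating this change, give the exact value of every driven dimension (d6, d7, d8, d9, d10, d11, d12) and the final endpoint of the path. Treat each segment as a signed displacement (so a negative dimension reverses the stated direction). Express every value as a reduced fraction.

d6 = 15/2
d7 = 4/3
d8 = -1
d9 = 9/8
d10 = 2
d11 = 44/3
d12 = 1
endpoint = (1/6, 19/2)

Apply edit: d2 := 9/2
  d6 = d5 + d2 = 15/2
  d7 = d3 + d4 = 4/3
  d8 = d3 - d7 = -1
  d9 = d2/4 = 9/8
  d10 = 3 + d8 = 2
  d11 = d8/3 + d5*5 = 44/3
  d12 = 10 - d1 = 1
Walk from origin (0, 0):
  seg 1: left by d12 = 1 → (-1, 0)
  seg 2: left by d3 = 1/3 → (-4/3, 0)
  seg 3: down by d8 = -1 → (-4/3, 1)
  seg 4: up by d6 = 15/2 → (-4/3, 17/2)
  seg 5: right by d1 = 9 → (23/3, 17/2)
  seg 6: left by d6 = 15/2 → (1/6, 17/2)
  seg 7: down by d8 = -1 → (1/6, 19/2)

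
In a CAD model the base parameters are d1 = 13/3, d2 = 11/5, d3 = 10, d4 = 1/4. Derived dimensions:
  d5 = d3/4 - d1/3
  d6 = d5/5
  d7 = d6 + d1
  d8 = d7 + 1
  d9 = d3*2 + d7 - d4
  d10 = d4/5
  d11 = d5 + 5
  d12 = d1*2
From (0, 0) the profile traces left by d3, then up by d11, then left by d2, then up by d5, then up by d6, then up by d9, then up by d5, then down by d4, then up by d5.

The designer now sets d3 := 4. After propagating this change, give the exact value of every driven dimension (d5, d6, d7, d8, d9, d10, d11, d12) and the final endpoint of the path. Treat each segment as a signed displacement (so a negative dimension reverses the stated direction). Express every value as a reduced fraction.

d5 = -4/9
d6 = -4/45
d7 = 191/45
d8 = 236/45
d9 = 2159/180
d10 = 1/20
d11 = 41/9
d12 = 26/3
endpoint = (-31/5, 1339/90)

Apply edit: d3 := 4
  d5 = d3/4 - d1/3 = -4/9
  d6 = d5/5 = -4/45
  d7 = d6 + d1 = 191/45
  d8 = d7 + 1 = 236/45
  d9 = d3*2 + d7 - d4 = 2159/180
  d10 = d4/5 = 1/20
  d11 = d5 + 5 = 41/9
  d12 = d1*2 = 26/3
Walk from origin (0, 0):
  seg 1: left by d3 = 4 → (-4, 0)
  seg 2: up by d11 = 41/9 → (-4, 41/9)
  seg 3: left by d2 = 11/5 → (-31/5, 41/9)
  seg 4: up by d5 = -4/9 → (-31/5, 37/9)
  seg 5: up by d6 = -4/45 → (-31/5, 181/45)
  seg 6: up by d9 = 2159/180 → (-31/5, 961/60)
  seg 7: up by d5 = -4/9 → (-31/5, 2803/180)
  seg 8: down by d4 = 1/4 → (-31/5, 1379/90)
  seg 9: up by d5 = -4/9 → (-31/5, 1339/90)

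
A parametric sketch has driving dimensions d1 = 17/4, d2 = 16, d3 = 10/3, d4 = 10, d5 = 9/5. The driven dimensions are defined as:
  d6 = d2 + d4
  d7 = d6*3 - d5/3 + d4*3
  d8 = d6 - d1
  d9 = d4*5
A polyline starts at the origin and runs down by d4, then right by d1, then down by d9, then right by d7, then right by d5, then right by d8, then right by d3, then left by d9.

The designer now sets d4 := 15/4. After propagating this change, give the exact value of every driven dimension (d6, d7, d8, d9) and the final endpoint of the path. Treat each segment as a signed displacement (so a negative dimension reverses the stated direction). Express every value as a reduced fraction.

Apply edit: d4 := 15/4
  d6 = d2 + d4 = 79/4
  d7 = d6*3 - d5/3 + d4*3 = 699/10
  d8 = d6 - d1 = 31/2
  d9 = d4*5 = 75/4
Walk from origin (0, 0):
  seg 1: down by d4 = 15/4 → (0, -15/4)
  seg 2: right by d1 = 17/4 → (17/4, -15/4)
  seg 3: down by d9 = 75/4 → (17/4, -45/2)
  seg 4: right by d7 = 699/10 → (1483/20, -45/2)
  seg 5: right by d5 = 9/5 → (1519/20, -45/2)
  seg 6: right by d8 = 31/2 → (1829/20, -45/2)
  seg 7: right by d3 = 10/3 → (5687/60, -45/2)
  seg 8: left by d9 = 75/4 → (2281/30, -45/2)

d6 = 79/4
d7 = 699/10
d8 = 31/2
d9 = 75/4
endpoint = (2281/30, -45/2)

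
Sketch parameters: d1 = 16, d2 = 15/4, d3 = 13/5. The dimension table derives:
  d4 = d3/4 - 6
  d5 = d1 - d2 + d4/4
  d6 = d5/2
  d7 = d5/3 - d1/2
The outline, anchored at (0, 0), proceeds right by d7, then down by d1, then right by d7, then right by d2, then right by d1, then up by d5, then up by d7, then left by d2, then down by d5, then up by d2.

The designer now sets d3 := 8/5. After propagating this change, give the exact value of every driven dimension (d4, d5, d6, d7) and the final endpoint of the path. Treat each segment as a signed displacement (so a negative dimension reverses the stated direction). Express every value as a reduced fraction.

Apply edit: d3 := 8/5
  d4 = d3/4 - 6 = -28/5
  d5 = d1 - d2 + d4/4 = 217/20
  d6 = d5/2 = 217/40
  d7 = d5/3 - d1/2 = -263/60
Walk from origin (0, 0):
  seg 1: right by d7 = -263/60 → (-263/60, 0)
  seg 2: down by d1 = 16 → (-263/60, -16)
  seg 3: right by d7 = -263/60 → (-263/30, -16)
  seg 4: right by d2 = 15/4 → (-301/60, -16)
  seg 5: right by d1 = 16 → (659/60, -16)
  seg 6: up by d5 = 217/20 → (659/60, -103/20)
  seg 7: up by d7 = -263/60 → (659/60, -143/15)
  seg 8: left by d2 = 15/4 → (217/30, -143/15)
  seg 9: down by d5 = 217/20 → (217/30, -1223/60)
  seg 10: up by d2 = 15/4 → (217/30, -499/30)

d4 = -28/5
d5 = 217/20
d6 = 217/40
d7 = -263/60
endpoint = (217/30, -499/30)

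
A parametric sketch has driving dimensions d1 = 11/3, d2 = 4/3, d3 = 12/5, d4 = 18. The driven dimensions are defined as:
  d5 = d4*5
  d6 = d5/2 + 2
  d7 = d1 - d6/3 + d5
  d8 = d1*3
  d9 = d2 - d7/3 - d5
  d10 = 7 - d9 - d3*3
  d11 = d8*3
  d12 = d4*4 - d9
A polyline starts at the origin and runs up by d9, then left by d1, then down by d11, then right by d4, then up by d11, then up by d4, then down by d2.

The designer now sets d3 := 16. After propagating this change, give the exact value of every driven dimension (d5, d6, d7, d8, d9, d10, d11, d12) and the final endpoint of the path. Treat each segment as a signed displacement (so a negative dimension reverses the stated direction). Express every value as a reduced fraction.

Apply edit: d3 := 16
  d5 = d4*5 = 90
  d6 = d5/2 + 2 = 47
  d7 = d1 - d6/3 + d5 = 78
  d8 = d1*3 = 11
  d9 = d2 - d7/3 - d5 = -344/3
  d10 = 7 - d9 - d3*3 = 221/3
  d11 = d8*3 = 33
  d12 = d4*4 - d9 = 560/3
Walk from origin (0, 0):
  seg 1: up by d9 = -344/3 → (0, -344/3)
  seg 2: left by d1 = 11/3 → (-11/3, -344/3)
  seg 3: down by d11 = 33 → (-11/3, -443/3)
  seg 4: right by d4 = 18 → (43/3, -443/3)
  seg 5: up by d11 = 33 → (43/3, -344/3)
  seg 6: up by d4 = 18 → (43/3, -290/3)
  seg 7: down by d2 = 4/3 → (43/3, -98)

d5 = 90
d6 = 47
d7 = 78
d8 = 11
d9 = -344/3
d10 = 221/3
d11 = 33
d12 = 560/3
endpoint = (43/3, -98)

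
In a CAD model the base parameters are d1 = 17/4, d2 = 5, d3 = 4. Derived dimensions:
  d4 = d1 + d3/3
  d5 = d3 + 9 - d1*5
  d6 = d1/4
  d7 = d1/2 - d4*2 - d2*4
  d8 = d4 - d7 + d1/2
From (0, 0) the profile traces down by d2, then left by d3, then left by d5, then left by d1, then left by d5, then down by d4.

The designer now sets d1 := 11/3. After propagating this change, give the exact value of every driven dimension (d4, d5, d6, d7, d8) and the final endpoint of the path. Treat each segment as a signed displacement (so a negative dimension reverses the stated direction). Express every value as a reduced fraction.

Apply edit: d1 := 11/3
  d4 = d1 + d3/3 = 5
  d5 = d3 + 9 - d1*5 = -16/3
  d6 = d1/4 = 11/12
  d7 = d1/2 - d4*2 - d2*4 = -169/6
  d8 = d4 - d7 + d1/2 = 35
Walk from origin (0, 0):
  seg 1: down by d2 = 5 → (0, -5)
  seg 2: left by d3 = 4 → (-4, -5)
  seg 3: left by d5 = -16/3 → (4/3, -5)
  seg 4: left by d1 = 11/3 → (-7/3, -5)
  seg 5: left by d5 = -16/3 → (3, -5)
  seg 6: down by d4 = 5 → (3, -10)

d4 = 5
d5 = -16/3
d6 = 11/12
d7 = -169/6
d8 = 35
endpoint = (3, -10)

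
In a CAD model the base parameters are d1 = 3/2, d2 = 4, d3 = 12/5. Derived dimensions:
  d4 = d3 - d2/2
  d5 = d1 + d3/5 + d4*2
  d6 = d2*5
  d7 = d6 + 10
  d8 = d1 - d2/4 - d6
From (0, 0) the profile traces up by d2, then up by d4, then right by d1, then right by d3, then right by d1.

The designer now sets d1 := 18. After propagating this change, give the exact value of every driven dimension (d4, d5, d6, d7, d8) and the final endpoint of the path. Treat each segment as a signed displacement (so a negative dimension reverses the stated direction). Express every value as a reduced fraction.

Apply edit: d1 := 18
  d4 = d3 - d2/2 = 2/5
  d5 = d1 + d3/5 + d4*2 = 482/25
  d6 = d2*5 = 20
  d7 = d6 + 10 = 30
  d8 = d1 - d2/4 - d6 = -3
Walk from origin (0, 0):
  seg 1: up by d2 = 4 → (0, 4)
  seg 2: up by d4 = 2/5 → (0, 22/5)
  seg 3: right by d1 = 18 → (18, 22/5)
  seg 4: right by d3 = 12/5 → (102/5, 22/5)
  seg 5: right by d1 = 18 → (192/5, 22/5)

d4 = 2/5
d5 = 482/25
d6 = 20
d7 = 30
d8 = -3
endpoint = (192/5, 22/5)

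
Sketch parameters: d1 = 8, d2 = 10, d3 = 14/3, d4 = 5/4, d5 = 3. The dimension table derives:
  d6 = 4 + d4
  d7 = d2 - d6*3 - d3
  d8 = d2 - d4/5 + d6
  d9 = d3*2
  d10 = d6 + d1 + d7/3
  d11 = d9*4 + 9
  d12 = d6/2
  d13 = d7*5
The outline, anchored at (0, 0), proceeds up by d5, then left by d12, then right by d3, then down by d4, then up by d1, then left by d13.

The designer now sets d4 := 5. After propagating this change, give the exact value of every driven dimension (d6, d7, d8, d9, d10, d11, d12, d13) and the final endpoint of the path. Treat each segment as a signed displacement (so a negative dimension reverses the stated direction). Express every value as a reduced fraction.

Apply edit: d4 := 5
  d6 = 4 + d4 = 9
  d7 = d2 - d6*3 - d3 = -65/3
  d8 = d2 - d4/5 + d6 = 18
  d9 = d3*2 = 28/3
  d10 = d6 + d1 + d7/3 = 88/9
  d11 = d9*4 + 9 = 139/3
  d12 = d6/2 = 9/2
  d13 = d7*5 = -325/3
Walk from origin (0, 0):
  seg 1: up by d5 = 3 → (0, 3)
  seg 2: left by d12 = 9/2 → (-9/2, 3)
  seg 3: right by d3 = 14/3 → (1/6, 3)
  seg 4: down by d4 = 5 → (1/6, -2)
  seg 5: up by d1 = 8 → (1/6, 6)
  seg 6: left by d13 = -325/3 → (217/2, 6)

d6 = 9
d7 = -65/3
d8 = 18
d9 = 28/3
d10 = 88/9
d11 = 139/3
d12 = 9/2
d13 = -325/3
endpoint = (217/2, 6)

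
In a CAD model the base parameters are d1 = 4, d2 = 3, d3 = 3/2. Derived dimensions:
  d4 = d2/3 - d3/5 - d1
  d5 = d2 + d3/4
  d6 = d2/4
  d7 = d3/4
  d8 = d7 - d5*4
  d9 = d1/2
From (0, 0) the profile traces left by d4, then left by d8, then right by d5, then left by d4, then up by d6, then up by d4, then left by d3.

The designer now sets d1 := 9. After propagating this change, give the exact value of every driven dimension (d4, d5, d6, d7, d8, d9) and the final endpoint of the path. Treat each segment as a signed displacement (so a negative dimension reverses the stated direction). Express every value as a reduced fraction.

Apply edit: d1 := 9
  d4 = d2/3 - d3/5 - d1 = -83/10
  d5 = d2 + d3/4 = 27/8
  d6 = d2/4 = 3/4
  d7 = d3/4 = 3/8
  d8 = d7 - d5*4 = -105/8
  d9 = d1/2 = 9/2
Walk from origin (0, 0):
  seg 1: left by d4 = -83/10 → (83/10, 0)
  seg 2: left by d8 = -105/8 → (857/40, 0)
  seg 3: right by d5 = 27/8 → (124/5, 0)
  seg 4: left by d4 = -83/10 → (331/10, 0)
  seg 5: up by d6 = 3/4 → (331/10, 3/4)
  seg 6: up by d4 = -83/10 → (331/10, -151/20)
  seg 7: left by d3 = 3/2 → (158/5, -151/20)

d4 = -83/10
d5 = 27/8
d6 = 3/4
d7 = 3/8
d8 = -105/8
d9 = 9/2
endpoint = (158/5, -151/20)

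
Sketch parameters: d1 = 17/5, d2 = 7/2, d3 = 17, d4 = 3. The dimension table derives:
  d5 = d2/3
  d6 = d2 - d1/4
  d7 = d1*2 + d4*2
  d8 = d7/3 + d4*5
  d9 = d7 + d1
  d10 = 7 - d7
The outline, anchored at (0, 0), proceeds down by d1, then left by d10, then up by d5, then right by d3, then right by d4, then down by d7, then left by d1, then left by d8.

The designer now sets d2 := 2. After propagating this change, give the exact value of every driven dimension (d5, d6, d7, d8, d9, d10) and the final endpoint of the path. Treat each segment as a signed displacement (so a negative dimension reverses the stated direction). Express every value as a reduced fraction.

d5 = 2/3
d6 = 23/20
d7 = 64/5
d8 = 289/15
d9 = 81/5
d10 = -29/5
endpoint = (47/15, -233/15)

Apply edit: d2 := 2
  d5 = d2/3 = 2/3
  d6 = d2 - d1/4 = 23/20
  d7 = d1*2 + d4*2 = 64/5
  d8 = d7/3 + d4*5 = 289/15
  d9 = d7 + d1 = 81/5
  d10 = 7 - d7 = -29/5
Walk from origin (0, 0):
  seg 1: down by d1 = 17/5 → (0, -17/5)
  seg 2: left by d10 = -29/5 → (29/5, -17/5)
  seg 3: up by d5 = 2/3 → (29/5, -41/15)
  seg 4: right by d3 = 17 → (114/5, -41/15)
  seg 5: right by d4 = 3 → (129/5, -41/15)
  seg 6: down by d7 = 64/5 → (129/5, -233/15)
  seg 7: left by d1 = 17/5 → (112/5, -233/15)
  seg 8: left by d8 = 289/15 → (47/15, -233/15)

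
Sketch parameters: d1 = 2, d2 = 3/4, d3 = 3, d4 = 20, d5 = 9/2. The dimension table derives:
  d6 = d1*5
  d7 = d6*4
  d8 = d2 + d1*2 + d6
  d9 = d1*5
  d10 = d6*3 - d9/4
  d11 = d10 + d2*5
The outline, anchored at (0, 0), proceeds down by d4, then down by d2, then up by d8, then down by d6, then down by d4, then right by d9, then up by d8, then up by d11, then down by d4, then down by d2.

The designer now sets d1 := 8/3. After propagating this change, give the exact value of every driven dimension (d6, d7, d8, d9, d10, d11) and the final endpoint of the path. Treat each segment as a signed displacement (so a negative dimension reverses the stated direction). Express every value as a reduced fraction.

Apply edit: d1 := 8/3
  d6 = d1*5 = 40/3
  d7 = d6*4 = 160/3
  d8 = d2 + d1*2 + d6 = 233/12
  d9 = d1*5 = 40/3
  d10 = d6*3 - d9/4 = 110/3
  d11 = d10 + d2*5 = 485/12
Walk from origin (0, 0):
  seg 1: down by d4 = 20 → (0, -20)
  seg 2: down by d2 = 3/4 → (0, -83/4)
  seg 3: up by d8 = 233/12 → (0, -4/3)
  seg 4: down by d6 = 40/3 → (0, -44/3)
  seg 5: down by d4 = 20 → (0, -104/3)
  seg 6: right by d9 = 40/3 → (40/3, -104/3)
  seg 7: up by d8 = 233/12 → (40/3, -61/4)
  seg 8: up by d11 = 485/12 → (40/3, 151/6)
  seg 9: down by d4 = 20 → (40/3, 31/6)
  seg 10: down by d2 = 3/4 → (40/3, 53/12)

d6 = 40/3
d7 = 160/3
d8 = 233/12
d9 = 40/3
d10 = 110/3
d11 = 485/12
endpoint = (40/3, 53/12)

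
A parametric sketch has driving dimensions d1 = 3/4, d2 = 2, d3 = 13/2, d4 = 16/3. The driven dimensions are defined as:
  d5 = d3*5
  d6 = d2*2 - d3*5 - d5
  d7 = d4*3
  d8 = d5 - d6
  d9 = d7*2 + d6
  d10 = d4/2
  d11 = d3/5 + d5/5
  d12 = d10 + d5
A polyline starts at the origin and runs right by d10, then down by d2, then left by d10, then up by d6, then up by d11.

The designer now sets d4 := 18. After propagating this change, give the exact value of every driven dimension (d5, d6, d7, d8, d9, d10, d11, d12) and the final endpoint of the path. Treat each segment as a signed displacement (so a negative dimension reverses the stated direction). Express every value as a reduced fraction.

Apply edit: d4 := 18
  d5 = d3*5 = 65/2
  d6 = d2*2 - d3*5 - d5 = -61
  d7 = d4*3 = 54
  d8 = d5 - d6 = 187/2
  d9 = d7*2 + d6 = 47
  d10 = d4/2 = 9
  d11 = d3/5 + d5/5 = 39/5
  d12 = d10 + d5 = 83/2
Walk from origin (0, 0):
  seg 1: right by d10 = 9 → (9, 0)
  seg 2: down by d2 = 2 → (9, -2)
  seg 3: left by d10 = 9 → (0, -2)
  seg 4: up by d6 = -61 → (0, -63)
  seg 5: up by d11 = 39/5 → (0, -276/5)

d5 = 65/2
d6 = -61
d7 = 54
d8 = 187/2
d9 = 47
d10 = 9
d11 = 39/5
d12 = 83/2
endpoint = (0, -276/5)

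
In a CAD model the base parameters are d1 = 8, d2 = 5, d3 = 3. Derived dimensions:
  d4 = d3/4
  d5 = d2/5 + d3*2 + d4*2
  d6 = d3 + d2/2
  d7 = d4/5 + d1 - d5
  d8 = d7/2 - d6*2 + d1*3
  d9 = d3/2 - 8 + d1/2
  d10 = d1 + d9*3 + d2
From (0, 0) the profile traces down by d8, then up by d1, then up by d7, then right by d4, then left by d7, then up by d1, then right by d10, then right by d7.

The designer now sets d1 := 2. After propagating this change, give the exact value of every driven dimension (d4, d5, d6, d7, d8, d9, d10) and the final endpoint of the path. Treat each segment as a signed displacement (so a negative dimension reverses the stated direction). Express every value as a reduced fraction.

Apply edit: d1 := 2
  d4 = d3/4 = 3/4
  d5 = d2/5 + d3*2 + d4*2 = 17/2
  d6 = d3 + d2/2 = 11/2
  d7 = d4/5 + d1 - d5 = -127/20
  d8 = d7/2 - d6*2 + d1*3 = -327/40
  d9 = d3/2 - 8 + d1/2 = -11/2
  d10 = d1 + d9*3 + d2 = -19/2
Walk from origin (0, 0):
  seg 1: down by d8 = -327/40 → (0, 327/40)
  seg 2: up by d1 = 2 → (0, 407/40)
  seg 3: up by d7 = -127/20 → (0, 153/40)
  seg 4: right by d4 = 3/4 → (3/4, 153/40)
  seg 5: left by d7 = -127/20 → (71/10, 153/40)
  seg 6: up by d1 = 2 → (71/10, 233/40)
  seg 7: right by d10 = -19/2 → (-12/5, 233/40)
  seg 8: right by d7 = -127/20 → (-35/4, 233/40)

d4 = 3/4
d5 = 17/2
d6 = 11/2
d7 = -127/20
d8 = -327/40
d9 = -11/2
d10 = -19/2
endpoint = (-35/4, 233/40)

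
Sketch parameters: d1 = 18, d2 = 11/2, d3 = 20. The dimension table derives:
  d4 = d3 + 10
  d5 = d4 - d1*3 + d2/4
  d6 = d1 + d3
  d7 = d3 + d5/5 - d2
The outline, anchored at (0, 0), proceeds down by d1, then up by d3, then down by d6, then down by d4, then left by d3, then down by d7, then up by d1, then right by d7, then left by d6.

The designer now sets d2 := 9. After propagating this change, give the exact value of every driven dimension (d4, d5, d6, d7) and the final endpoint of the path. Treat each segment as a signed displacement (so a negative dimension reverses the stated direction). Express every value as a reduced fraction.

Apply edit: d2 := 9
  d4 = d3 + 10 = 30
  d5 = d4 - d1*3 + d2/4 = -87/4
  d6 = d1 + d3 = 38
  d7 = d3 + d5/5 - d2 = 133/20
Walk from origin (0, 0):
  seg 1: down by d1 = 18 → (0, -18)
  seg 2: up by d3 = 20 → (0, 2)
  seg 3: down by d6 = 38 → (0, -36)
  seg 4: down by d4 = 30 → (0, -66)
  seg 5: left by d3 = 20 → (-20, -66)
  seg 6: down by d7 = 133/20 → (-20, -1453/20)
  seg 7: up by d1 = 18 → (-20, -1093/20)
  seg 8: right by d7 = 133/20 → (-267/20, -1093/20)
  seg 9: left by d6 = 38 → (-1027/20, -1093/20)

d4 = 30
d5 = -87/4
d6 = 38
d7 = 133/20
endpoint = (-1027/20, -1093/20)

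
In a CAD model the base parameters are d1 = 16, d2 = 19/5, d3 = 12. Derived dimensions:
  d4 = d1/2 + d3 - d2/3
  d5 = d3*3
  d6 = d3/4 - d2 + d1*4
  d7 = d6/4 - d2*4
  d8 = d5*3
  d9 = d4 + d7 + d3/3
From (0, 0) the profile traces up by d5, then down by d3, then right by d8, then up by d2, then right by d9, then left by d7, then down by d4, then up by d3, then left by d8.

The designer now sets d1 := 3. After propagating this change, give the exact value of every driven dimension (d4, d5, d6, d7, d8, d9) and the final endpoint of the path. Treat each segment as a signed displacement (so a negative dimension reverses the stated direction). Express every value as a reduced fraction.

Apply edit: d1 := 3
  d4 = d1/2 + d3 - d2/3 = 367/30
  d5 = d3*3 = 36
  d6 = d3/4 - d2 + d1*4 = 56/5
  d7 = d6/4 - d2*4 = -62/5
  d8 = d5*3 = 108
  d9 = d4 + d7 + d3/3 = 23/6
Walk from origin (0, 0):
  seg 1: up by d5 = 36 → (0, 36)
  seg 2: down by d3 = 12 → (0, 24)
  seg 3: right by d8 = 108 → (108, 24)
  seg 4: up by d2 = 19/5 → (108, 139/5)
  seg 5: right by d9 = 23/6 → (671/6, 139/5)
  seg 6: left by d7 = -62/5 → (3727/30, 139/5)
  seg 7: down by d4 = 367/30 → (3727/30, 467/30)
  seg 8: up by d3 = 12 → (3727/30, 827/30)
  seg 9: left by d8 = 108 → (487/30, 827/30)

d4 = 367/30
d5 = 36
d6 = 56/5
d7 = -62/5
d8 = 108
d9 = 23/6
endpoint = (487/30, 827/30)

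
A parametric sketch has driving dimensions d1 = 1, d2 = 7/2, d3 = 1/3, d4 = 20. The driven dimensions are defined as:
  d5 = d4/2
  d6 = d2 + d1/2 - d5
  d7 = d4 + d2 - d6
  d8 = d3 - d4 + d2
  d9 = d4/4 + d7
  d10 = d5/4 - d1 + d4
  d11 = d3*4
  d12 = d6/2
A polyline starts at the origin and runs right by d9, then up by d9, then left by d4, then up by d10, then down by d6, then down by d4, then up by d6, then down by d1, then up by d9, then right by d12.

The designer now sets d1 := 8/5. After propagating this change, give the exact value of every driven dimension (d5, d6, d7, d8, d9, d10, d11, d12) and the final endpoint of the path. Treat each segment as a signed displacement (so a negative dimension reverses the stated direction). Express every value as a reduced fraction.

Apply edit: d1 := 8/5
  d5 = d4/2 = 10
  d6 = d2 + d1/2 - d5 = -57/10
  d7 = d4 + d2 - d6 = 146/5
  d8 = d3 - d4 + d2 = -97/6
  d9 = d4/4 + d7 = 171/5
  d10 = d5/4 - d1 + d4 = 209/10
  d11 = d3*4 = 4/3
  d12 = d6/2 = -57/20
Walk from origin (0, 0):
  seg 1: right by d9 = 171/5 → (171/5, 0)
  seg 2: up by d9 = 171/5 → (171/5, 171/5)
  seg 3: left by d4 = 20 → (71/5, 171/5)
  seg 4: up by d10 = 209/10 → (71/5, 551/10)
  seg 5: down by d6 = -57/10 → (71/5, 304/5)
  seg 6: down by d4 = 20 → (71/5, 204/5)
  seg 7: up by d6 = -57/10 → (71/5, 351/10)
  seg 8: down by d1 = 8/5 → (71/5, 67/2)
  seg 9: up by d9 = 171/5 → (71/5, 677/10)
  seg 10: right by d12 = -57/20 → (227/20, 677/10)

d5 = 10
d6 = -57/10
d7 = 146/5
d8 = -97/6
d9 = 171/5
d10 = 209/10
d11 = 4/3
d12 = -57/20
endpoint = (227/20, 677/10)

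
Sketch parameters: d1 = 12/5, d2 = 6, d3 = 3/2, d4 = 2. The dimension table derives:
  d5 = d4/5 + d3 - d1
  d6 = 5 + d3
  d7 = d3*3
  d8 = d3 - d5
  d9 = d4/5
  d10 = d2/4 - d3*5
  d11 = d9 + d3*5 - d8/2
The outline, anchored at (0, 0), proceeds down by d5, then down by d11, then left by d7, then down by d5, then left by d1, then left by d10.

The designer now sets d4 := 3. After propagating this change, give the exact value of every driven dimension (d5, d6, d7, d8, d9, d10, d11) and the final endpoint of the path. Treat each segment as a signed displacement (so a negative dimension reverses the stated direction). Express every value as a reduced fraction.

d5 = -3/10
d6 = 13/2
d7 = 9/2
d8 = 9/5
d9 = 3/5
d10 = -6
d11 = 36/5
endpoint = (-9/10, -33/5)

Apply edit: d4 := 3
  d5 = d4/5 + d3 - d1 = -3/10
  d6 = 5 + d3 = 13/2
  d7 = d3*3 = 9/2
  d8 = d3 - d5 = 9/5
  d9 = d4/5 = 3/5
  d10 = d2/4 - d3*5 = -6
  d11 = d9 + d3*5 - d8/2 = 36/5
Walk from origin (0, 0):
  seg 1: down by d5 = -3/10 → (0, 3/10)
  seg 2: down by d11 = 36/5 → (0, -69/10)
  seg 3: left by d7 = 9/2 → (-9/2, -69/10)
  seg 4: down by d5 = -3/10 → (-9/2, -33/5)
  seg 5: left by d1 = 12/5 → (-69/10, -33/5)
  seg 6: left by d10 = -6 → (-9/10, -33/5)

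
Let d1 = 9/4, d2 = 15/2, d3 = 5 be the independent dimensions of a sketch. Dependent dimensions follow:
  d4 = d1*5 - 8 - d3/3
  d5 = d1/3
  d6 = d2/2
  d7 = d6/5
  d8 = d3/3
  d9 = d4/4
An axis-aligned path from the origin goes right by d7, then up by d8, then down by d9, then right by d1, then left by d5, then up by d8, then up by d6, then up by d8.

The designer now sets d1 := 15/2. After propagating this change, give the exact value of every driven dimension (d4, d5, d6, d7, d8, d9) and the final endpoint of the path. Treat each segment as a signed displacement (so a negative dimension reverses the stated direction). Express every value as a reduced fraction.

Apply edit: d1 := 15/2
  d4 = d1*5 - 8 - d3/3 = 167/6
  d5 = d1/3 = 5/2
  d6 = d2/2 = 15/4
  d7 = d6/5 = 3/4
  d8 = d3/3 = 5/3
  d9 = d4/4 = 167/24
Walk from origin (0, 0):
  seg 1: right by d7 = 3/4 → (3/4, 0)
  seg 2: up by d8 = 5/3 → (3/4, 5/3)
  seg 3: down by d9 = 167/24 → (3/4, -127/24)
  seg 4: right by d1 = 15/2 → (33/4, -127/24)
  seg 5: left by d5 = 5/2 → (23/4, -127/24)
  seg 6: up by d8 = 5/3 → (23/4, -29/8)
  seg 7: up by d6 = 15/4 → (23/4, 1/8)
  seg 8: up by d8 = 5/3 → (23/4, 43/24)

d4 = 167/6
d5 = 5/2
d6 = 15/4
d7 = 3/4
d8 = 5/3
d9 = 167/24
endpoint = (23/4, 43/24)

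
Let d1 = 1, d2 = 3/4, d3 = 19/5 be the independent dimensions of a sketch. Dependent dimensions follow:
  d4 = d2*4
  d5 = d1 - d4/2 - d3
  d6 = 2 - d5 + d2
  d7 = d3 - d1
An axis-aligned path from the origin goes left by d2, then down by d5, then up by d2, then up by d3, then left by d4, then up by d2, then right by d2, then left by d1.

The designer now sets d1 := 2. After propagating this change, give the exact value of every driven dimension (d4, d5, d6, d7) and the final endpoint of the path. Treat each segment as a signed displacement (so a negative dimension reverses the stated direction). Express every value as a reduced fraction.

Apply edit: d1 := 2
  d4 = d2*4 = 3
  d5 = d1 - d4/2 - d3 = -33/10
  d6 = 2 - d5 + d2 = 121/20
  d7 = d3 - d1 = 9/5
Walk from origin (0, 0):
  seg 1: left by d2 = 3/4 → (-3/4, 0)
  seg 2: down by d5 = -33/10 → (-3/4, 33/10)
  seg 3: up by d2 = 3/4 → (-3/4, 81/20)
  seg 4: up by d3 = 19/5 → (-3/4, 157/20)
  seg 5: left by d4 = 3 → (-15/4, 157/20)
  seg 6: up by d2 = 3/4 → (-15/4, 43/5)
  seg 7: right by d2 = 3/4 → (-3, 43/5)
  seg 8: left by d1 = 2 → (-5, 43/5)

d4 = 3
d5 = -33/10
d6 = 121/20
d7 = 9/5
endpoint = (-5, 43/5)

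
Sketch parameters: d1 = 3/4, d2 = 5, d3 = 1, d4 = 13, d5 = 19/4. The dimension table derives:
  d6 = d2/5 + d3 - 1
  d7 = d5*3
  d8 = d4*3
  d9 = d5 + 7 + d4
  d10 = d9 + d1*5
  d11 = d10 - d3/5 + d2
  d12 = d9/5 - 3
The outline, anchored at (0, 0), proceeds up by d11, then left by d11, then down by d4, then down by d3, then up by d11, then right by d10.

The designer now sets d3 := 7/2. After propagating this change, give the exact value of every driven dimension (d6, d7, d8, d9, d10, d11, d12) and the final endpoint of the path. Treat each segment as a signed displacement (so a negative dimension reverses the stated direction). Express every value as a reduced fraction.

d6 = 7/2
d7 = 57/4
d8 = 39
d9 = 99/4
d10 = 57/2
d11 = 164/5
d12 = 39/20
endpoint = (-43/10, 491/10)

Apply edit: d3 := 7/2
  d6 = d2/5 + d3 - 1 = 7/2
  d7 = d5*3 = 57/4
  d8 = d4*3 = 39
  d9 = d5 + 7 + d4 = 99/4
  d10 = d9 + d1*5 = 57/2
  d11 = d10 - d3/5 + d2 = 164/5
  d12 = d9/5 - 3 = 39/20
Walk from origin (0, 0):
  seg 1: up by d11 = 164/5 → (0, 164/5)
  seg 2: left by d11 = 164/5 → (-164/5, 164/5)
  seg 3: down by d4 = 13 → (-164/5, 99/5)
  seg 4: down by d3 = 7/2 → (-164/5, 163/10)
  seg 5: up by d11 = 164/5 → (-164/5, 491/10)
  seg 6: right by d10 = 57/2 → (-43/10, 491/10)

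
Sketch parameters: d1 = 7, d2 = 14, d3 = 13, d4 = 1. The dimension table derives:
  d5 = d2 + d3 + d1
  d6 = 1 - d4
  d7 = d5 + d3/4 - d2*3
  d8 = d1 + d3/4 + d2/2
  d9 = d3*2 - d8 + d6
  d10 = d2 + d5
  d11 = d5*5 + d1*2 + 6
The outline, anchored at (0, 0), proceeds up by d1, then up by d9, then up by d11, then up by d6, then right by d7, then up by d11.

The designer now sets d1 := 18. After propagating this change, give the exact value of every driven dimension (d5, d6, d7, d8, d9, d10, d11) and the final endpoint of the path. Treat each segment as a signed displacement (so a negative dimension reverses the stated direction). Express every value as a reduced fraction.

Apply edit: d1 := 18
  d5 = d2 + d3 + d1 = 45
  d6 = 1 - d4 = 0
  d7 = d5 + d3/4 - d2*3 = 25/4
  d8 = d1 + d3/4 + d2/2 = 113/4
  d9 = d3*2 - d8 + d6 = -9/4
  d10 = d2 + d5 = 59
  d11 = d5*5 + d1*2 + 6 = 267
Walk from origin (0, 0):
  seg 1: up by d1 = 18 → (0, 18)
  seg 2: up by d9 = -9/4 → (0, 63/4)
  seg 3: up by d11 = 267 → (0, 1131/4)
  seg 4: up by d6 = 0 → (0, 1131/4)
  seg 5: right by d7 = 25/4 → (25/4, 1131/4)
  seg 6: up by d11 = 267 → (25/4, 2199/4)

d5 = 45
d6 = 0
d7 = 25/4
d8 = 113/4
d9 = -9/4
d10 = 59
d11 = 267
endpoint = (25/4, 2199/4)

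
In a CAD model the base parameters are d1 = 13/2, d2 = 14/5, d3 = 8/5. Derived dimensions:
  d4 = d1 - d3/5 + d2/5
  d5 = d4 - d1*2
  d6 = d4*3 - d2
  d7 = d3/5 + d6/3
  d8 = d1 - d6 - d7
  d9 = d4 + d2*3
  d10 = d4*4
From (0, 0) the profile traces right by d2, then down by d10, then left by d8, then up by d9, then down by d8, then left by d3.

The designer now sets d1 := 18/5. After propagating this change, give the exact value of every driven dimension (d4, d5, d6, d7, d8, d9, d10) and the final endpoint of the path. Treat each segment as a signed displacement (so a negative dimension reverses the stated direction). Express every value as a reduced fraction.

d4 = 96/25
d5 = -84/25
d6 = 218/25
d7 = 242/75
d8 = -626/75
d9 = 306/25
d10 = 384/25
endpoint = (716/75, 392/75)

Apply edit: d1 := 18/5
  d4 = d1 - d3/5 + d2/5 = 96/25
  d5 = d4 - d1*2 = -84/25
  d6 = d4*3 - d2 = 218/25
  d7 = d3/5 + d6/3 = 242/75
  d8 = d1 - d6 - d7 = -626/75
  d9 = d4 + d2*3 = 306/25
  d10 = d4*4 = 384/25
Walk from origin (0, 0):
  seg 1: right by d2 = 14/5 → (14/5, 0)
  seg 2: down by d10 = 384/25 → (14/5, -384/25)
  seg 3: left by d8 = -626/75 → (836/75, -384/25)
  seg 4: up by d9 = 306/25 → (836/75, -78/25)
  seg 5: down by d8 = -626/75 → (836/75, 392/75)
  seg 6: left by d3 = 8/5 → (716/75, 392/75)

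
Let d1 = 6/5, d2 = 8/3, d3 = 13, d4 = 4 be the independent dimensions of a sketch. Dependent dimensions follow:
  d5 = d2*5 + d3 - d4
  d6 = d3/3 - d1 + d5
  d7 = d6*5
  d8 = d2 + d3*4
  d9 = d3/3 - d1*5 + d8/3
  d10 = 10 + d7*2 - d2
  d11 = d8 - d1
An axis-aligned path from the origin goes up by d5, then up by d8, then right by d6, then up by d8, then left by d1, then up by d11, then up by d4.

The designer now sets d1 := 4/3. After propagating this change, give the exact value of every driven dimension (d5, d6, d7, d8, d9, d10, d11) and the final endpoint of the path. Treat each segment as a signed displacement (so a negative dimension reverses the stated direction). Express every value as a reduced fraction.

Apply edit: d1 := 4/3
  d5 = d2*5 + d3 - d4 = 67/3
  d6 = d3/3 - d1 + d5 = 76/3
  d7 = d6*5 = 380/3
  d8 = d2 + d3*4 = 164/3
  d9 = d3/3 - d1*5 + d8/3 = 143/9
  d10 = 10 + d7*2 - d2 = 782/3
  d11 = d8 - d1 = 160/3
Walk from origin (0, 0):
  seg 1: up by d5 = 67/3 → (0, 67/3)
  seg 2: up by d8 = 164/3 → (0, 77)
  seg 3: right by d6 = 76/3 → (76/3, 77)
  seg 4: up by d8 = 164/3 → (76/3, 395/3)
  seg 5: left by d1 = 4/3 → (24, 395/3)
  seg 6: up by d11 = 160/3 → (24, 185)
  seg 7: up by d4 = 4 → (24, 189)

d5 = 67/3
d6 = 76/3
d7 = 380/3
d8 = 164/3
d9 = 143/9
d10 = 782/3
d11 = 160/3
endpoint = (24, 189)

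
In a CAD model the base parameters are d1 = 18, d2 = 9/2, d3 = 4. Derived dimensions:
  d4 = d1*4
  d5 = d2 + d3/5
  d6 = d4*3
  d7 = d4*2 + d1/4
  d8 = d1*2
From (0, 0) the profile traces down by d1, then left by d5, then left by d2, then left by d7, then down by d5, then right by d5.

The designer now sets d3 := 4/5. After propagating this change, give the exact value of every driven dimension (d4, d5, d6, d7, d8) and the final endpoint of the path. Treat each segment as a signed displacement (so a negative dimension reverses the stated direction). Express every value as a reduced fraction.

Apply edit: d3 := 4/5
  d4 = d1*4 = 72
  d5 = d2 + d3/5 = 233/50
  d6 = d4*3 = 216
  d7 = d4*2 + d1/4 = 297/2
  d8 = d1*2 = 36
Walk from origin (0, 0):
  seg 1: down by d1 = 18 → (0, -18)
  seg 2: left by d5 = 233/50 → (-233/50, -18)
  seg 3: left by d2 = 9/2 → (-229/25, -18)
  seg 4: left by d7 = 297/2 → (-7883/50, -18)
  seg 5: down by d5 = 233/50 → (-7883/50, -1133/50)
  seg 6: right by d5 = 233/50 → (-153, -1133/50)

d4 = 72
d5 = 233/50
d6 = 216
d7 = 297/2
d8 = 36
endpoint = (-153, -1133/50)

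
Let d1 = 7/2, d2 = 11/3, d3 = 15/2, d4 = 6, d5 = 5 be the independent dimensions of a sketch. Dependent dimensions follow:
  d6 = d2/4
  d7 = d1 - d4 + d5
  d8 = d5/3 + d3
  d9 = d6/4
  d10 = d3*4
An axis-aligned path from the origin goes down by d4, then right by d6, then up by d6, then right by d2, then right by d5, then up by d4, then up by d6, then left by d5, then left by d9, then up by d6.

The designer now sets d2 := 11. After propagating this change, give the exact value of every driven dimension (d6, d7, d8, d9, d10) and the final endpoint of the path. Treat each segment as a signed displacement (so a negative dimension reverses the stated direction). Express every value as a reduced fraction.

d6 = 11/4
d7 = 5/2
d8 = 55/6
d9 = 11/16
d10 = 30
endpoint = (209/16, 33/4)

Apply edit: d2 := 11
  d6 = d2/4 = 11/4
  d7 = d1 - d4 + d5 = 5/2
  d8 = d5/3 + d3 = 55/6
  d9 = d6/4 = 11/16
  d10 = d3*4 = 30
Walk from origin (0, 0):
  seg 1: down by d4 = 6 → (0, -6)
  seg 2: right by d6 = 11/4 → (11/4, -6)
  seg 3: up by d6 = 11/4 → (11/4, -13/4)
  seg 4: right by d2 = 11 → (55/4, -13/4)
  seg 5: right by d5 = 5 → (75/4, -13/4)
  seg 6: up by d4 = 6 → (75/4, 11/4)
  seg 7: up by d6 = 11/4 → (75/4, 11/2)
  seg 8: left by d5 = 5 → (55/4, 11/2)
  seg 9: left by d9 = 11/16 → (209/16, 11/2)
  seg 10: up by d6 = 11/4 → (209/16, 33/4)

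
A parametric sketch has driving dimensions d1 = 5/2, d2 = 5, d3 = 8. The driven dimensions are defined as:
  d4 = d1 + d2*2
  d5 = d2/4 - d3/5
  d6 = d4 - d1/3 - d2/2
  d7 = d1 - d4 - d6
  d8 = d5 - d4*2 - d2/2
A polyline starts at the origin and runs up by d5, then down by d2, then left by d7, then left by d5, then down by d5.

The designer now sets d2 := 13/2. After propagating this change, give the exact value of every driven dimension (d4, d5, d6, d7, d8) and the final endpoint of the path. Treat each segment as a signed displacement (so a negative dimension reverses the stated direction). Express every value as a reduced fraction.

d4 = 31/2
d5 = 1/40
d6 = 137/12
d7 = -293/12
d8 = -1369/40
endpoint = (2927/120, -13/2)

Apply edit: d2 := 13/2
  d4 = d1 + d2*2 = 31/2
  d5 = d2/4 - d3/5 = 1/40
  d6 = d4 - d1/3 - d2/2 = 137/12
  d7 = d1 - d4 - d6 = -293/12
  d8 = d5 - d4*2 - d2/2 = -1369/40
Walk from origin (0, 0):
  seg 1: up by d5 = 1/40 → (0, 1/40)
  seg 2: down by d2 = 13/2 → (0, -259/40)
  seg 3: left by d7 = -293/12 → (293/12, -259/40)
  seg 4: left by d5 = 1/40 → (2927/120, -259/40)
  seg 5: down by d5 = 1/40 → (2927/120, -13/2)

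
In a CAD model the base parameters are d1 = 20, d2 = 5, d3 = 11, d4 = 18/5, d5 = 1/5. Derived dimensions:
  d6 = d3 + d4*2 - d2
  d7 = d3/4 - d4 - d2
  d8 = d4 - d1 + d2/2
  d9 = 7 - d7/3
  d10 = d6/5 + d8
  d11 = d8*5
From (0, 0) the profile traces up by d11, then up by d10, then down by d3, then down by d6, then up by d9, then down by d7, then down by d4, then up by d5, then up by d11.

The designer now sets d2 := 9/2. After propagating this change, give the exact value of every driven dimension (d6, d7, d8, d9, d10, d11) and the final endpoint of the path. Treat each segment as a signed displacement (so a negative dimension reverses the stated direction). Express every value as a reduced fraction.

d6 = 137/10
d7 = -107/20
d8 = -283/20
d9 = 527/60
d10 = -1141/100
d11 = -283/4
endpoint = (0, -50063/300)

Apply edit: d2 := 9/2
  d6 = d3 + d4*2 - d2 = 137/10
  d7 = d3/4 - d4 - d2 = -107/20
  d8 = d4 - d1 + d2/2 = -283/20
  d9 = 7 - d7/3 = 527/60
  d10 = d6/5 + d8 = -1141/100
  d11 = d8*5 = -283/4
Walk from origin (0, 0):
  seg 1: up by d11 = -283/4 → (0, -283/4)
  seg 2: up by d10 = -1141/100 → (0, -2054/25)
  seg 3: down by d3 = 11 → (0, -2329/25)
  seg 4: down by d6 = 137/10 → (0, -5343/50)
  seg 5: up by d9 = 527/60 → (0, -29423/300)
  seg 6: down by d7 = -107/20 → (0, -13909/150)
  seg 7: down by d4 = 18/5 → (0, -14449/150)
  seg 8: up by d5 = 1/5 → (0, -14419/150)
  seg 9: up by d11 = -283/4 → (0, -50063/300)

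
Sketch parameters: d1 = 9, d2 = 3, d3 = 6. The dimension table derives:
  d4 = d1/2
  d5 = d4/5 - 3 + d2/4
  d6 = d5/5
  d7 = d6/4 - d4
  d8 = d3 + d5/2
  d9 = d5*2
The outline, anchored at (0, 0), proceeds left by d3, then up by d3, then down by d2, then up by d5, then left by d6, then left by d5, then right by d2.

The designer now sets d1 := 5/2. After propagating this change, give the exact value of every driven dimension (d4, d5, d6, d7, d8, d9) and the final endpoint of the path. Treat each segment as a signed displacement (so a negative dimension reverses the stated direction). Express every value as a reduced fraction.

Apply edit: d1 := 5/2
  d4 = d1/2 = 5/4
  d5 = d4/5 - 3 + d2/4 = -2
  d6 = d5/5 = -2/5
  d7 = d6/4 - d4 = -27/20
  d8 = d3 + d5/2 = 5
  d9 = d5*2 = -4
Walk from origin (0, 0):
  seg 1: left by d3 = 6 → (-6, 0)
  seg 2: up by d3 = 6 → (-6, 6)
  seg 3: down by d2 = 3 → (-6, 3)
  seg 4: up by d5 = -2 → (-6, 1)
  seg 5: left by d6 = -2/5 → (-28/5, 1)
  seg 6: left by d5 = -2 → (-18/5, 1)
  seg 7: right by d2 = 3 → (-3/5, 1)

d4 = 5/4
d5 = -2
d6 = -2/5
d7 = -27/20
d8 = 5
d9 = -4
endpoint = (-3/5, 1)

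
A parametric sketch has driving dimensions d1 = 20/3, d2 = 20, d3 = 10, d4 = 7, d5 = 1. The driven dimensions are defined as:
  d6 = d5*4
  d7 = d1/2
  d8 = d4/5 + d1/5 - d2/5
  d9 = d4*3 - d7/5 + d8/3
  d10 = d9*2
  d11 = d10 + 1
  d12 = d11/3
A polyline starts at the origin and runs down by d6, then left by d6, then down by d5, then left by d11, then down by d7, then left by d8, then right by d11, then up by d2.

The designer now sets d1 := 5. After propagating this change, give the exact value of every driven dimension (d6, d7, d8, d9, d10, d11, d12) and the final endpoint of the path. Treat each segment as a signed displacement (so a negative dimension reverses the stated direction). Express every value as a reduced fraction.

d6 = 4
d7 = 5/2
d8 = -8/5
d9 = 599/30
d10 = 599/15
d11 = 614/15
d12 = 614/45
endpoint = (-12/5, 25/2)

Apply edit: d1 := 5
  d6 = d5*4 = 4
  d7 = d1/2 = 5/2
  d8 = d4/5 + d1/5 - d2/5 = -8/5
  d9 = d4*3 - d7/5 + d8/3 = 599/30
  d10 = d9*2 = 599/15
  d11 = d10 + 1 = 614/15
  d12 = d11/3 = 614/45
Walk from origin (0, 0):
  seg 1: down by d6 = 4 → (0, -4)
  seg 2: left by d6 = 4 → (-4, -4)
  seg 3: down by d5 = 1 → (-4, -5)
  seg 4: left by d11 = 614/15 → (-674/15, -5)
  seg 5: down by d7 = 5/2 → (-674/15, -15/2)
  seg 6: left by d8 = -8/5 → (-130/3, -15/2)
  seg 7: right by d11 = 614/15 → (-12/5, -15/2)
  seg 8: up by d2 = 20 → (-12/5, 25/2)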